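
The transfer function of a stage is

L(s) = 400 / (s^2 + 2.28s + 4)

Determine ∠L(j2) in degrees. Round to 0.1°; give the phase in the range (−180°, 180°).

-90.0°

At s = jω = j2:
quadratic: (j2)² + 2.28·j2 + 4 = 0 + j4.56 → |·| ≈ 4.56, ∠ ≈ 90.00°
∠L = 0.00° − 90.00° = -90.00°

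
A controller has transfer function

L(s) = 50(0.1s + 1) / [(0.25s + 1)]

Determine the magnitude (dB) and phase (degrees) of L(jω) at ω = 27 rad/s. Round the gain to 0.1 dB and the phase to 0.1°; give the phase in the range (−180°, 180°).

At ω = 27 rad/s:
zero (1 + j27·0.1) = 1 + j2.7 → |·| ≈ 2.8792, ∠ ≈ 69.68°
pole (1 + j27·0.25) = 1 + j6.75 → |·| ≈ 6.8237, ∠ ≈ 81.57°
|L| = 50 · 2.8792 / (6.8237) ≈ 21.097
Gain = 20 log₁₀(21.097) ≈ 26.48 dB
∠L = (69.68°) − (81.57°) = -11.89°

26.5 dB, -11.9°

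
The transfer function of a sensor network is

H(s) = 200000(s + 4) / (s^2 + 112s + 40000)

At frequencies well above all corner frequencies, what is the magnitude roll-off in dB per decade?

Each pole contributes −20 dB/decade at high frequency; each zero contributes +20 dB/decade.
Net: 1 zero(s) − 2 pole(s) → -20 dB/decade.

-20 dB/decade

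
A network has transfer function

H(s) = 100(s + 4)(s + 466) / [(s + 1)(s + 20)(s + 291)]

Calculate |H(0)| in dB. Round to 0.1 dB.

30.1 dB

H(0) = 100·4·466 / (1·20·291) ≈ 32.027
20 log₁₀(32.027) ≈ 30.11 dB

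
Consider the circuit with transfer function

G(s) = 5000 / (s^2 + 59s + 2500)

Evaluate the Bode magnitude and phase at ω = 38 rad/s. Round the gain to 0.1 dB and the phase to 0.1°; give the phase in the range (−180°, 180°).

6.1 dB, -64.8°

At s = jω = j38:
quadratic: (j38)² + 59·j38 + 2500 = 1056 + j2242 → |·| ≈ 2478.2, ∠ ≈ 64.78°
|G| = 5000 / 2478.2 ≈ 2.0176
Gain = 20 log₁₀(2.0176) ≈ 6.10 dB
∠G = 0.00° − 64.78° = -64.78°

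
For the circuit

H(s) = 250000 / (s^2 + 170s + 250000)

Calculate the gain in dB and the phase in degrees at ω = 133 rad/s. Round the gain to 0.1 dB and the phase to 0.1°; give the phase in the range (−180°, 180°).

At s = jω = j133:
quadratic: (j133)² + 170·j133 + 250000 = 232311 + j22610 → |·| ≈ 2.3341e+05, ∠ ≈ 5.56°
|H| = 250000 / 2.3341e+05 ≈ 1.0711
Gain = 20 log₁₀(1.0711) ≈ 0.60 dB
∠H = 0.00° − 5.56° = -5.56°

0.6 dB, -5.6°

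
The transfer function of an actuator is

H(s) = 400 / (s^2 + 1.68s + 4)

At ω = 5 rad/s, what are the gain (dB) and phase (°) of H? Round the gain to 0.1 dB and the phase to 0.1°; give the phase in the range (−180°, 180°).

At s = jω = j5:
quadratic: (j5)² + 1.68·j5 + 4 = -21 + j8.4 → |·| ≈ 22.618, ∠ ≈ 158.20°
|H| = 400 / 22.618 ≈ 17.685
Gain = 20 log₁₀(17.685) ≈ 24.95 dB
∠H = 0.00° − 158.20° = -158.20°

25.0 dB, -158.2°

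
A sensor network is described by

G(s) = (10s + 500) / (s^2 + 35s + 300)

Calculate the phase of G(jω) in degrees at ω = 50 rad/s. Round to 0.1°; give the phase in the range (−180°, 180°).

-96.5°

Substitute s = j50:
Numerator: 10(j50) + 500 = 500 + j500
Denominator: (j50)^2 + 35(j50) + 300 = -2200 + j1750
|N| = √(500² + 500²) ≈ 707.11, ∠N ≈ 45.00°
|D| = √(2200² + 1750²) ≈ 2811.1, ∠D ≈ 141.50°
∠G = 45.00° − 141.50° = -96.50°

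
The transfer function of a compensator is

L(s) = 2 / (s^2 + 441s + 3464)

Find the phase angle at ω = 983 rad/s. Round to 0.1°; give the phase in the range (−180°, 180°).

Substitute s = j983:
Numerator: 2 = 2 + j0
Denominator: (j983)^2 + 441(j983) + 3464 = -962825 + j433503
|N| = √(2² + 0²) ≈ 2, ∠N ≈ 0.00°
|D| = √(962825² + 433503²) ≈ 1.0559e+06, ∠D ≈ 155.76°
∠L = 0.00° − 155.76° = -155.76°

-155.8°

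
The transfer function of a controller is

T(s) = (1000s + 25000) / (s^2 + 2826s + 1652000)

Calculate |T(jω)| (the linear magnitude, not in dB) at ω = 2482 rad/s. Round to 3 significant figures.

Substitute s = j2482:
Numerator: 1000(j2482) + 25000 = 25000 + j2482000
Denominator: (j2482)^2 + 2826(j2482) + 1652000 = -4508324 + j7014132
|N| = √(25000² + 2482000²) ≈ 2.4821e+06, ∠N ≈ 89.42°
|D| = √(4508324² + 7014132²) ≈ 8.338e+06, ∠D ≈ 122.73°
|T| = 2.4821e+06 / 8.338e+06 ≈ 0.29769

0.298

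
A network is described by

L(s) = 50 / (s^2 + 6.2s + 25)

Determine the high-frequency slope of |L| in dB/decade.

-40 dB/decade

Each pole contributes −20 dB/decade at high frequency; each zero contributes +20 dB/decade.
Net: 0 zero(s) − 2 pole(s) → -40 dB/decade.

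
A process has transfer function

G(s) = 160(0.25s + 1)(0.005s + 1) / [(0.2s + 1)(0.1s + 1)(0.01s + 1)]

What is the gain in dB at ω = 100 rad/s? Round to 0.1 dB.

23.9 dB

At ω = 100 rad/s:
zero (1 + j100·0.25) = 1 + j25 → |·| ≈ 25.02, ∠ ≈ 87.71°
zero (1 + j100·0.005) = 1 + j0.5 → |·| ≈ 1.118, ∠ ≈ 26.57°
pole (1 + j100·0.2) = 1 + j20 → |·| ≈ 20.025, ∠ ≈ 87.14°
pole (1 + j100·0.1) = 1 + j10 → |·| ≈ 10.05, ∠ ≈ 84.29°
pole (1 + j100·0.01) = 1 + j1 → |·| ≈ 1.4142, ∠ ≈ 45.00°
|G| = 160 · 25.02 · 1.118 / (20.025 · 10.05 · 1.4142) ≈ 15.725
Gain = 20 log₁₀(15.725) ≈ 23.93 dB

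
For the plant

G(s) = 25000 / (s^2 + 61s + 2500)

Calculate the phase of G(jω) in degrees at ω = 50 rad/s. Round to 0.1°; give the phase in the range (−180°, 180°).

At s = jω = j50:
quadratic: (j50)² + 61·j50 + 2500 = 0 + j3050 → |·| ≈ 3050, ∠ ≈ 90.00°
∠G = 0.00° − 90.00° = -90.00°

-90.0°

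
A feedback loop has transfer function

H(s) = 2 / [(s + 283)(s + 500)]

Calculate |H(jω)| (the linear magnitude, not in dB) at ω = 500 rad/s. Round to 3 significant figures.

4.92e-06

At s = jω = j500:
pole (s+283): 283 + j500 → |·| = √(283²+500²) = √330089 ≈ 574.53, ∠ = arctan(500/283) ≈ 60.49°
pole (s+500): 500 + j500 → |·| = √(500²+500²) = √500000 ≈ 707.11, ∠ = arctan(500/500) ≈ 45.00°
|H| = 2 / 4.0626e+05 ≈ 4.923e-06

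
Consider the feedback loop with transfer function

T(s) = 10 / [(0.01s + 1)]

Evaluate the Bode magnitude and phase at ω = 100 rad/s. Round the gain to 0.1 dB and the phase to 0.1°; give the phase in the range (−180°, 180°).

At ω = 100 rad/s:
pole (1 + j100·0.01) = 1 + j1 → |·| ≈ 1.4142, ∠ ≈ 45.00°
|T| = 10 · 1 / (1.4142) ≈ 7.0711
Gain = 20 log₁₀(7.0711) ≈ 16.99 dB
∠T = (0°) − (45.00°) = -45.00°

17.0 dB, -45.0°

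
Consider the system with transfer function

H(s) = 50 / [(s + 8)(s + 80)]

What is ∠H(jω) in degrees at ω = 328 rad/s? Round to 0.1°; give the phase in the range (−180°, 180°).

At s = jω = j328:
pole (s+8): 8 + j328 → |·| = √(8²+328²) = √107648 ≈ 328.1, ∠ = arctan(328/8) ≈ 88.60°
pole (s+80): 80 + j328 → |·| = √(80²+328²) = √113984 ≈ 337.62, ∠ = arctan(328/80) ≈ 76.29°
∠H = 0.00° − 164.89° = -164.89°

-164.9°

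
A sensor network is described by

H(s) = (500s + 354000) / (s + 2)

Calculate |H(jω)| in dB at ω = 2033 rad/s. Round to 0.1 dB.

Substitute s = j2033:
Numerator: 500(j2033) + 354000 = 354000 + j1016500
Denominator: (j2033) + 2 = 2 + j2033
|N| = √(354000² + 1016500²) ≈ 1.0764e+06, ∠N ≈ 70.80°
|D| = √(2² + 2033²) ≈ 2033, ∠D ≈ 89.94°
|H| = 1.0764e+06 / 2033 ≈ 529.46
Gain = 20 log₁₀(529.46) ≈ 54.48 dB

54.5 dB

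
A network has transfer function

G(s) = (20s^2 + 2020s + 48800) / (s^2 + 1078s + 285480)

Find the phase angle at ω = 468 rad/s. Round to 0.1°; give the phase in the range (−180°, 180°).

85.2°

Substitute s = j468:
Numerator: 20(j468)^2 + 2020(j468) + 48800 = -4331680 + j945360
Denominator: (j468)^2 + 1078(j468) + 285480 = 66456 + j504504
|N| = √(4331680² + 945360²) ≈ 4.4336e+06, ∠N ≈ 167.69°
|D| = √(66456² + 504504²) ≈ 5.0886e+05, ∠D ≈ 82.50°
∠G = 167.69° − 82.50° = 85.19°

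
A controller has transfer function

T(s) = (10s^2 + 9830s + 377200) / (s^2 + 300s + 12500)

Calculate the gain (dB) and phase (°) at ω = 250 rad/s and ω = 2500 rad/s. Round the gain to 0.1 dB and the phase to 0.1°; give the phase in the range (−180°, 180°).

Substitute s = j250:
Numerator: 10(j250)^2 + 9830(j250) + 377200 = -247800 + j2457500
Denominator: (j250)^2 + 300(j250) + 12500 = -50000 + j75000
|N| = √(247800² + 2457500²) ≈ 2.47e+06, ∠N ≈ 95.76°
|D| = √(50000² + 75000²) ≈ 90139, ∠D ≈ 123.69°
|T| = 2.47e+06 / 90139 ≈ 27.402
Gain = 20 log₁₀(27.402) ≈ 28.76 dB
∠T = 95.76° − 123.69° = -27.93°

Substitute s = j2500:
Numerator: 10(j2500)^2 + 9830(j2500) + 377200 = -62122800 + j24575000
Denominator: (j2500)^2 + 300(j2500) + 12500 = -6237500 + j750000
|N| = √(62122800² + 24575000²) ≈ 6.6807e+07, ∠N ≈ 158.42°
|D| = √(6237500² + 750000²) ≈ 6.2824e+06, ∠D ≈ 173.14°
|T| = 6.6807e+07 / 6.2824e+06 ≈ 10.634
Gain = 20 log₁₀(10.634) ≈ 20.53 dB
∠T = 158.42° − 173.14° = -14.72°

ω = 250: 28.8 dB, -27.9°; ω = 2500: 20.5 dB, -14.7°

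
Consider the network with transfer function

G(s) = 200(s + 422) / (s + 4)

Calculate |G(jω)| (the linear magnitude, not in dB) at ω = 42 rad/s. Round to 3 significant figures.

2.01e+03

At s = jω = j42:
zero (s+422): 422 + j42 → |·| = √(422²+42²) = √179848 ≈ 424.08, ∠ = arctan(42/422) ≈ 5.68°
pole (s+4): 4 + j42 → |·| = √(4²+42²) = √1780 ≈ 42.19, ∠ = arctan(42/4) ≈ 84.56°
|G| = 200 · 424.08 / 42.19 ≈ 2010.3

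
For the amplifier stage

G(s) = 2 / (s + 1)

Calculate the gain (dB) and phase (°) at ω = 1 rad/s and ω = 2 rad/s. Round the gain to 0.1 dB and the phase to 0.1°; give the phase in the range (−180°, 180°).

At s = jω = j1:
pole (s+1): 1 + j1 → |·| = √(1²+1²) = √2 ≈ 1.4142, ∠ = arctan(1/1) ≈ 45.00°
|G| = 2 / 1.4142 ≈ 1.4142
Gain = 20 log₁₀(1.4142) ≈ 3.01 dB
∠G = 0.00° − 45.00° = -45.00°

At s = jω = j2:
pole (s+1): 1 + j2 → |·| = √(1²+2²) = √5 ≈ 2.2361, ∠ = arctan(2/1) ≈ 63.43°
|G| = 2 / 2.2361 ≈ 0.89441
Gain = 20 log₁₀(0.89441) ≈ -0.97 dB
∠G = 0.00° − 63.43° = -63.43°

ω = 1: 3.0 dB, -45.0°; ω = 2: -1.0 dB, -63.4°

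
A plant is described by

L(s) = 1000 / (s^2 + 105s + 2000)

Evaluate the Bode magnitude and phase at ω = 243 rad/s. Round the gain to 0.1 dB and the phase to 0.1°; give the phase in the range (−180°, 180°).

-35.9 dB, -155.9°

Substitute s = j243:
Numerator: 1000 = 1000 + j0
Denominator: (j243)^2 + 105(j243) + 2000 = -57049 + j25515
|N| = √(1000² + 0²) ≈ 1000, ∠N ≈ 0.00°
|D| = √(57049² + 25515²) ≈ 62495, ∠D ≈ 155.90°
|L| = 1000 / 62495 ≈ 0.016001
Gain = 20 log₁₀(0.016001) ≈ -35.92 dB
∠L = 0.00° − 155.90° = -155.90°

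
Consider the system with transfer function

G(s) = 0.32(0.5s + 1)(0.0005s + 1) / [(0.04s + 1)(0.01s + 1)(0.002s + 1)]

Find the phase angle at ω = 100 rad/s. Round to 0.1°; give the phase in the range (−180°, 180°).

At ω = 100 rad/s:
zero (1 + j100·0.5) = 1 + j50 → |·| ≈ 50.01, ∠ ≈ 88.85°
zero (1 + j100·0.0005) = 1 + j0.05 → |·| ≈ 1.0012, ∠ ≈ 2.86°
pole (1 + j100·0.04) = 1 + j4 → |·| ≈ 4.1231, ∠ ≈ 75.96°
pole (1 + j100·0.01) = 1 + j1 → |·| ≈ 1.4142, ∠ ≈ 45.00°
pole (1 + j100·0.002) = 1 + j0.2 → |·| ≈ 1.0198, ∠ ≈ 11.31°
∠G = (88.85° + 2.86°) − (75.96° + 45.00° + 11.31°) = -40.56°

-40.6°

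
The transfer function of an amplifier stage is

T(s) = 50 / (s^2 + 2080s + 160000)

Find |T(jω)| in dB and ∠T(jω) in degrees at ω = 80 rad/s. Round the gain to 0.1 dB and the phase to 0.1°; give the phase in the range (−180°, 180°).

-73.1 dB, -47.3°

Substitute s = j80:
Numerator: 50 = 50 + j0
Denominator: (j80)^2 + 2080(j80) + 160000 = 153600 + j166400
|N| = √(50² + 0²) ≈ 50, ∠N ≈ 0.00°
|D| = √(153600² + 166400²) ≈ 2.2646e+05, ∠D ≈ 47.29°
|T| = 50 / 2.2646e+05 ≈ 0.00022079
Gain = 20 log₁₀(0.00022079) ≈ -73.12 dB
∠T = 0.00° − 47.29° = -47.29°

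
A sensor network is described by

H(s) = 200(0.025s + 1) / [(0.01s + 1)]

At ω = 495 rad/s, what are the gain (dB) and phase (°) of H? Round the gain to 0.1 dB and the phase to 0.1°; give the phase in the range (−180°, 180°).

53.8 dB, 6.8°

At ω = 495 rad/s:
zero (1 + j495·0.025) = 1 + j12.375 → |·| ≈ 12.415, ∠ ≈ 85.38°
pole (1 + j495·0.01) = 1 + j4.95 → |·| ≈ 5.05, ∠ ≈ 78.58°
|H| = 200 · 12.415 / (5.05) ≈ 491.68
Gain = 20 log₁₀(491.68) ≈ 53.83 dB
∠H = (85.38°) − (78.58°) = 6.80°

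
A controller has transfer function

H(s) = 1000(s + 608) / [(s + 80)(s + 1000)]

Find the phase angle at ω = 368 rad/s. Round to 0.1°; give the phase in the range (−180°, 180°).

-66.8°

At s = jω = j368:
zero (s+608): 608 + j368 → |·| = √(608²+368²) = √505088 ≈ 710.7, ∠ = arctan(368/608) ≈ 31.18°
pole (s+80): 80 + j368 → |·| = √(80²+368²) = √141824 ≈ 376.6, ∠ = arctan(368/80) ≈ 77.74°
pole (s+1000): 1000 + j368 → |·| = √(1000²+368²) = √1135424 ≈ 1065.6, ∠ = arctan(368/1000) ≈ 20.20°
∠H = 31.18° − 97.94° = -66.76°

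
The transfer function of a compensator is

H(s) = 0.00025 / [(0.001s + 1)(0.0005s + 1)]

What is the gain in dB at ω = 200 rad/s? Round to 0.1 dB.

-72.3 dB

At ω = 200 rad/s:
pole (1 + j200·0.001) = 1 + j0.2 → |·| ≈ 1.0198, ∠ ≈ 11.31°
pole (1 + j200·0.0005) = 1 + j0.1 → |·| ≈ 1.005, ∠ ≈ 5.71°
|H| = 0.00025 · 1 / (1.0198 · 1.005) ≈ 0.00024393
Gain = 20 log₁₀(0.00024393) ≈ -72.25 dB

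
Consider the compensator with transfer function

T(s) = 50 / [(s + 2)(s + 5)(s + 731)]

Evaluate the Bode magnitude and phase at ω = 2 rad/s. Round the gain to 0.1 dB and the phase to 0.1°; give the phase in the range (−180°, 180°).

At s = jω = j2:
pole (s+2): 2 + j2 → |·| = √(2²+2²) = √8 ≈ 2.8284, ∠ = arctan(2/2) ≈ 45.00°
pole (s+5): 5 + j2 → |·| = √(5²+2²) = √29 ≈ 5.3852, ∠ = arctan(2/5) ≈ 21.80°
pole (s+731): 731 + j2 → |·| = √(731²+2²) = √534365 ≈ 731, ∠ = arctan(2/731) ≈ 0.16°
|T| = 50 / 11134 ≈ 0.0044907
Gain = 20 log₁₀(0.0044907) ≈ -46.95 dB
∠T = 0.00° − 66.96° = -66.96°

-47.0 dB, -67.0°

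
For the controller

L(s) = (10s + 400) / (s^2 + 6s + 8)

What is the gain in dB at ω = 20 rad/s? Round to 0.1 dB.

Substitute s = j20:
Numerator: 10(j20) + 400 = 400 + j200
Denominator: (j20)^2 + 6(j20) + 8 = -392 + j120
|N| = √(400² + 200²) ≈ 447.21, ∠N ≈ 26.57°
|D| = √(392² + 120²) ≈ 409.96, ∠D ≈ 162.98°
|L| = 447.21 / 409.96 ≈ 1.0909
Gain = 20 log₁₀(1.0909) ≈ 0.76 dB

0.8 dB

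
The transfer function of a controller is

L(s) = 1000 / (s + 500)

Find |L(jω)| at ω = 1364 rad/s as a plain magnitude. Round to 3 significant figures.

At s = jω = j1364:
pole (s+500): 500 + j1364 → |·| = √(500²+1364²) = √2110496 ≈ 1452.8, ∠ = arctan(1364/500) ≈ 69.87°
|L| = 1000 / 1452.8 ≈ 0.68833

0.688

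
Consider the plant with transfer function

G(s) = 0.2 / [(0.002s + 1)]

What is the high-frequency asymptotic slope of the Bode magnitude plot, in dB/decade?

-20 dB/decade

Each pole contributes −20 dB/decade at high frequency; each zero contributes +20 dB/decade.
Net: 0 zero(s) − 1 pole(s) → -20 dB/decade.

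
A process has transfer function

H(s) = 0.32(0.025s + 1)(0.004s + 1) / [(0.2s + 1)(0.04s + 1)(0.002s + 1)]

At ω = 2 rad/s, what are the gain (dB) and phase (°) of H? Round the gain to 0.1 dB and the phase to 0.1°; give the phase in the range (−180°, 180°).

-10.6 dB, -23.3°

At ω = 2 rad/s:
zero (1 + j2·0.025) = 1 + j0.05 → |·| ≈ 1.0012, ∠ ≈ 2.86°
zero (1 + j2·0.004) = 1 + j0.008 → |·| ≈ 1, ∠ ≈ 0.46°
pole (1 + j2·0.2) = 1 + j0.4 → |·| ≈ 1.077, ∠ ≈ 21.80°
pole (1 + j2·0.04) = 1 + j0.08 → |·| ≈ 1.0032, ∠ ≈ 4.57°
pole (1 + j2·0.002) = 1 + j0.004 → |·| ≈ 1, ∠ ≈ 0.23°
|H| = 0.32 · 1.0012 · 1 / (1.077 · 1.0032 · 1) ≈ 0.29653
Gain = 20 log₁₀(0.29653) ≈ -10.56 dB
∠H = (2.86° + 0.46°) − (21.80° + 4.57° + 0.23°) = -23.28°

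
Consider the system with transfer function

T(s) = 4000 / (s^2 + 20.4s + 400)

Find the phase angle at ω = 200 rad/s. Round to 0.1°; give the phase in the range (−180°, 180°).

-174.1°

At s = jω = j200:
quadratic: (j200)² + 20.4·j200 + 400 = -39600 + j4080 → |·| ≈ 39810, ∠ ≈ 174.12°
∠T = 0.00° − 174.12° = -174.12°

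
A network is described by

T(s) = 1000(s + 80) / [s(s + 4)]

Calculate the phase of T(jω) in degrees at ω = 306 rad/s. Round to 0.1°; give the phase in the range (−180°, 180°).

At s = jω = j306:
zero (s+80): 80 + j306 → |·| = √(80²+306²) = √100036 ≈ 316.28, ∠ = arctan(306/80) ≈ 75.35°
pole (s+4): 4 + j306 → |·| = √(4²+306²) = √93652 ≈ 306.03, ∠ = arctan(306/4) ≈ 89.25°
pole at origin: |s| = 306, ∠ = 90.00° (in denominator)
∠T = 75.35° − 179.25° = -103.90°

-103.9°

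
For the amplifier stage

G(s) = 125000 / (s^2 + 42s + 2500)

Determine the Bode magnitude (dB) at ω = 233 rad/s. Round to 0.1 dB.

At s = jω = j233:
quadratic: (j233)² + 42·j233 + 2500 = -51789 + j9786 → |·| ≈ 52705, ∠ ≈ 169.30°
|G| = 125000 / 52705 ≈ 2.3717
Gain = 20 log₁₀(2.3717) ≈ 7.50 dB

7.5 dB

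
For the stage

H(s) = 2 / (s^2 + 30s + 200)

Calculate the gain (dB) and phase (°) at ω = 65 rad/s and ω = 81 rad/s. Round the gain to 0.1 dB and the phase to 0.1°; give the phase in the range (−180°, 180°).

ω = 65: -67.0 dB, -154.2°; ω = 81: -70.6 dB, -159.1°

Substitute s = j65:
Numerator: 2 = 2 + j0
Denominator: (j65)^2 + 30(j65) + 200 = -4025 + j1950
|N| = √(2² + 0²) ≈ 2, ∠N ≈ 0.00°
|D| = √(4025² + 1950²) ≈ 4472.5, ∠D ≈ 154.15°
|H| = 2 / 4472.5 ≈ 0.00044718
Gain = 20 log₁₀(0.00044718) ≈ -66.99 dB
∠H = 0.00° − 154.15° = -154.15°

Substitute s = j81:
Numerator: 2 = 2 + j0
Denominator: (j81)^2 + 30(j81) + 200 = -6361 + j2430
|N| = √(2² + 0²) ≈ 2, ∠N ≈ 0.00°
|D| = √(6361² + 2430²) ≈ 6809.3, ∠D ≈ 159.09°
|H| = 2 / 6809.3 ≈ 0.00029372
Gain = 20 log₁₀(0.00029372) ≈ -70.64 dB
∠H = 0.00° − 159.09° = -159.09°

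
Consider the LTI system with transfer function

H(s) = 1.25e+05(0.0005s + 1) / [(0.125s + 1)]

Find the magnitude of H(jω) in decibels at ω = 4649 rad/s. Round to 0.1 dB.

At ω = 4649 rad/s:
zero (1 + j4649·0.0005) = 1 + j2.3245 → |·| ≈ 2.5305, ∠ ≈ 66.72°
pole (1 + j4649·0.125) = 1 + j581.125 → |·| ≈ 581.13, ∠ ≈ 89.90°
|H| = 1.25e+05 · 2.5305 / (581.13) ≈ 544.31
Gain = 20 log₁₀(544.31) ≈ 54.72 dB

54.7 dB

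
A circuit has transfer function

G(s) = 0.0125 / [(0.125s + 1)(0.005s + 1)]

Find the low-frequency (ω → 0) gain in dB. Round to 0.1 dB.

G(0) = 0.0125 · 1 / 1 = 0.0125
20 log₁₀(0.0125) ≈ -38.06 dB

-38.1 dB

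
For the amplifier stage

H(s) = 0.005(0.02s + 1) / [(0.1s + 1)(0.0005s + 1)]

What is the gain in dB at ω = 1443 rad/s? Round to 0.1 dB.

-61.8 dB

At ω = 1443 rad/s:
zero (1 + j1443·0.02) = 1 + j28.86 → |·| ≈ 28.877, ∠ ≈ 88.02°
pole (1 + j1443·0.1) = 1 + j144.3 → |·| ≈ 144.3, ∠ ≈ 89.60°
pole (1 + j1443·0.0005) = 1 + j0.7215 → |·| ≈ 1.2331, ∠ ≈ 35.81°
|H| = 0.005 · 28.877 / (144.3 · 1.2331) ≈ 0.00081144
Gain = 20 log₁₀(0.00081144) ≈ -61.81 dB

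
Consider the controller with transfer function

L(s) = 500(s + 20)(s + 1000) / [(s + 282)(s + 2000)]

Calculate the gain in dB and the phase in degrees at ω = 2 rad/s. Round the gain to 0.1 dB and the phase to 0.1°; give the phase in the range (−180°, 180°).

25.0 dB, 5.4°

At s = jω = j2:
zero (s+20): 20 + j2 → |·| = √(20²+2²) = √404 ≈ 20.1, ∠ = arctan(2/20) ≈ 5.71°
zero (s+1000): 1000 + j2 → |·| = √(1000²+2²) = √1000004 ≈ 1000, ∠ = arctan(2/1000) ≈ 0.11°
pole (s+282): 282 + j2 → |·| = √(282²+2²) = √79528 ≈ 282.01, ∠ = arctan(2/282) ≈ 0.41°
pole (s+2000): 2000 + j2 → |·| = √(2000²+2²) = √4000004 ≈ 2000, ∠ = arctan(2/2000) ≈ 0.06°
|L| = 500 · 20100 / 5.6402e+05 ≈ 17.819
Gain = 20 log₁₀(17.819) ≈ 25.02 dB
∠L = 5.82° − 0.47° = 5.35°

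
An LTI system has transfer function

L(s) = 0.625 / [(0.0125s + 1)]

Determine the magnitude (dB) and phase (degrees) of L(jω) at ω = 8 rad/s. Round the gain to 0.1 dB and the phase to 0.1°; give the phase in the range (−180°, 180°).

At ω = 8 rad/s:
pole (1 + j8·0.0125) = 1 + j0.1 → |·| ≈ 1.005, ∠ ≈ 5.71°
|L| = 0.625 · 1 / (1.005) ≈ 0.62189
Gain = 20 log₁₀(0.62189) ≈ -4.13 dB
∠L = (0°) − (5.71°) = -5.71°

-4.1 dB, -5.7°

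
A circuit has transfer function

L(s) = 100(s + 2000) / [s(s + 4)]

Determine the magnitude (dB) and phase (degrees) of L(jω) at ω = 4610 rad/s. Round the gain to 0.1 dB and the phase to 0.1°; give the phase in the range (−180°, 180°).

At s = jω = j4610:
zero (s+2000): 2000 + j4610 → |·| = √(2000²+4610²) = √25252100 ≈ 5025.1, ∠ = arctan(4610/2000) ≈ 66.55°
pole (s+4): 4 + j4610 → |·| = √(4²+4610²) = √21252116 ≈ 4610, ∠ = arctan(4610/4) ≈ 89.95°
pole at origin: |s| = 4610, ∠ = 90.00° (in denominator)
|L| = 100 · 5025.1 / 2.1252e+07 ≈ 0.023645
Gain = 20 log₁₀(0.023645) ≈ -32.53 dB
∠L = 66.55° − 179.95° = -113.40°

-32.5 dB, -113.4°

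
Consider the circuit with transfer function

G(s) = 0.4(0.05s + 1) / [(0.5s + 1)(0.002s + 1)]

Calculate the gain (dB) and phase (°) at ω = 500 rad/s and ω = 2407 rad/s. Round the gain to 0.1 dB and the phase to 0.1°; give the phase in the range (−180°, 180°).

At ω = 500 rad/s:
zero (1 + j500·0.05) = 1 + j25 → |·| ≈ 25.02, ∠ ≈ 87.71°
pole (1 + j500·0.5) = 1 + j250 → |·| ≈ 250, ∠ ≈ 89.77°
pole (1 + j500·0.002) = 1 + j1 → |·| ≈ 1.4142, ∠ ≈ 45.00°
|G| = 0.4 · 25.02 / (250 · 1.4142) ≈ 0.028307
Gain = 20 log₁₀(0.028307) ≈ -30.96 dB
∠G = (87.71°) − (89.77° + 45.00°) = -47.06°

At ω = 2407 rad/s:
zero (1 + j2407·0.05) = 1 + j120.35 → |·| ≈ 120.35, ∠ ≈ 89.52°
pole (1 + j2407·0.5) = 1 + j1203.5 → |·| ≈ 1203.5, ∠ ≈ 89.95°
pole (1 + j2407·0.002) = 1 + j4.814 → |·| ≈ 4.9168, ∠ ≈ 78.26°
|G| = 0.4 · 120.35 / (1203.5 · 4.9168) ≈ 0.0081354
Gain = 20 log₁₀(0.0081354) ≈ -41.79 dB
∠G = (89.52°) − (89.95° + 78.26°) = -78.69°

ω = 500: -31.0 dB, -47.1°; ω = 2407: -41.8 dB, -78.7°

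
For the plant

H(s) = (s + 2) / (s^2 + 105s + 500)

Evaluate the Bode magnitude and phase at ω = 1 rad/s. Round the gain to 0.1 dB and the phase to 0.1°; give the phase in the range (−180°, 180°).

-47.2 dB, 14.7°

Substitute s = j1:
Numerator: (j1) + 2 = 2 + j1
Denominator: (j1)^2 + 105(j1) + 500 = 499 + j105
|N| = √(2² + 1²) ≈ 2.2361, ∠N ≈ 26.57°
|D| = √(499² + 105²) ≈ 509.93, ∠D ≈ 11.88°
|H| = 2.2361 / 509.93 ≈ 0.0043851
Gain = 20 log₁₀(0.0043851) ≈ -47.16 dB
∠H = 26.57° − 11.88° = 14.69°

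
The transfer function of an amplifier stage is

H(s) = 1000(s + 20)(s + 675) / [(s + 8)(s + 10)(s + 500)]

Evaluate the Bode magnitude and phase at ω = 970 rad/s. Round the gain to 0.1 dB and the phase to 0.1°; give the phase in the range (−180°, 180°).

At s = jω = j970:
zero (s+20): 20 + j970 → |·| = √(20²+970²) = √941300 ≈ 970.21, ∠ = arctan(970/20) ≈ 88.82°
zero (s+675): 675 + j970 → |·| = √(675²+970²) = √1396525 ≈ 1181.7, ∠ = arctan(970/675) ≈ 55.17°
pole (s+8): 8 + j970 → |·| = √(8²+970²) = √940964 ≈ 970.03, ∠ = arctan(970/8) ≈ 89.53°
pole (s+10): 10 + j970 → |·| = √(10²+970²) = √941000 ≈ 970.05, ∠ = arctan(970/10) ≈ 89.41°
pole (s+500): 500 + j970 → |·| = √(500²+970²) = √1190900 ≈ 1091.3, ∠ = arctan(970/500) ≈ 62.73°
|H| = 1000 · 1.1465e+06 / 1.0269e+09 ≈ 1.1165
Gain = 20 log₁₀(1.1165) ≈ 0.96 dB
∠H = 143.99° − 241.67° = -97.68°

1.0 dB, -97.7°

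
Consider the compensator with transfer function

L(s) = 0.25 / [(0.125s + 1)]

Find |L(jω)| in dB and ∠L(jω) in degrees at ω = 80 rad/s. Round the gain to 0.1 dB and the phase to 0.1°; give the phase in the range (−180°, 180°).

At ω = 80 rad/s:
pole (1 + j80·0.125) = 1 + j10 → |·| ≈ 10.05, ∠ ≈ 84.29°
|L| = 0.25 · 1 / (10.05) ≈ 0.024876
Gain = 20 log₁₀(0.024876) ≈ -32.08 dB
∠L = (0°) − (84.29°) = -84.29°

-32.1 dB, -84.3°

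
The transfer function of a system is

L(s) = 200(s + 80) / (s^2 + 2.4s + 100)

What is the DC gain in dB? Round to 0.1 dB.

44.1 dB

L(0) = 200·80 / 100 = 160
20 log₁₀(160) ≈ 44.08 dB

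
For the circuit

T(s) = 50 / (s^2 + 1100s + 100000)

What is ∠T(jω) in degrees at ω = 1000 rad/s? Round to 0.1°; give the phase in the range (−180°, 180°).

-129.3°

Substitute s = j1000:
Numerator: 50 = 50 + j0
Denominator: (j1000)^2 + 1100(j1000) + 100000 = -900000 + j1100000
|N| = √(50² + 0²) ≈ 50, ∠N ≈ 0.00°
|D| = √(900000² + 1100000²) ≈ 1.4213e+06, ∠D ≈ 129.29°
∠T = 0.00° − 129.29° = -129.29°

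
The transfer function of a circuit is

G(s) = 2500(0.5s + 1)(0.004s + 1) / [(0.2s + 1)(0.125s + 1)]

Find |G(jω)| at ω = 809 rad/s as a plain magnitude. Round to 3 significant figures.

209

At ω = 809 rad/s:
zero (1 + j809·0.5) = 1 + j404.5 → |·| ≈ 404.5, ∠ ≈ 89.86°
zero (1 + j809·0.004) = 1 + j3.236 → |·| ≈ 3.387, ∠ ≈ 72.83°
pole (1 + j809·0.2) = 1 + j161.8 → |·| ≈ 161.8, ∠ ≈ 89.65°
pole (1 + j809·0.125) = 1 + j101.125 → |·| ≈ 101.13, ∠ ≈ 89.43°
|G| = 2500 · 404.5 · 3.387 / (161.8 · 101.13) ≈ 209.32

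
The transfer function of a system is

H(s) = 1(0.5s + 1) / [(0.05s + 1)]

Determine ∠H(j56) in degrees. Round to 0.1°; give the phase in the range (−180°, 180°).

At ω = 56 rad/s:
zero (1 + j56·0.5) = 1 + j28 → |·| ≈ 28.018, ∠ ≈ 87.95°
pole (1 + j56·0.05) = 1 + j2.8 → |·| ≈ 2.9732, ∠ ≈ 70.35°
∠H = (87.95°) − (70.35°) = 17.60°

17.6°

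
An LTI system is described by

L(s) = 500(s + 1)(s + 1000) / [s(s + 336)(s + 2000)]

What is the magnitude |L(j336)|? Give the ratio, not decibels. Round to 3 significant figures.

At s = jω = j336:
zero (s+1): 1 + j336 → |·| = √(1²+336²) = √112897 ≈ 336, ∠ = arctan(336/1) ≈ 89.83°
zero (s+1000): 1000 + j336 → |·| = √(1000²+336²) = √1112896 ≈ 1054.9, ∠ = arctan(336/1000) ≈ 18.57°
pole (s+336): 336 + j336 → |·| = √(336²+336²) = √225792 ≈ 475.18, ∠ = arctan(336/336) ≈ 45.00°
pole (s+2000): 2000 + j336 → |·| = √(2000²+336²) = √4112896 ≈ 2028, ∠ = arctan(336/2000) ≈ 9.54°
pole at origin: |s| = 336, ∠ = 90.00° (in denominator)
|L| = 500 · 3.5445e+05 / 3.2379e+08 ≈ 0.54735

0.547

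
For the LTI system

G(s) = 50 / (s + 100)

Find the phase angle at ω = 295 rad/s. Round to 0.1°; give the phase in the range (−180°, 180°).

Substitute s = j295:
Numerator: 50 = 50 + j0
Denominator: (j295) + 100 = 100 + j295
|N| = √(50² + 0²) ≈ 50, ∠N ≈ 0.00°
|D| = √(100² + 295²) ≈ 311.49, ∠D ≈ 71.27°
∠G = 0.00° − 71.27° = -71.27°

-71.3°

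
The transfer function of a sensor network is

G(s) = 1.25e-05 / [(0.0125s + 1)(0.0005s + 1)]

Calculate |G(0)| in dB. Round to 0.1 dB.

-98.1 dB

G(0) = 1.25e-05 · 1 / 1 = 1.25e-05
20 log₁₀(1.25e-05) ≈ -98.06 dB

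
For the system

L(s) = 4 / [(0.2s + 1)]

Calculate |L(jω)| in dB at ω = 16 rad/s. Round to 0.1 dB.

At ω = 16 rad/s:
pole (1 + j16·0.2) = 1 + j3.2 → |·| ≈ 3.3526, ∠ ≈ 72.65°
|L| = 4 · 1 / (3.3526) ≈ 1.1931
Gain = 20 log₁₀(1.1931) ≈ 1.53 dB

1.5 dB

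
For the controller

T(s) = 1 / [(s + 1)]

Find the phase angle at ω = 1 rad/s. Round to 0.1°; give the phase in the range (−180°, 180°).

At ω = 1 rad/s:
pole (1 + j1·1) = 1 + j1 → |·| ≈ 1.4142, ∠ ≈ 45.00°
∠T = (0°) − (45.00°) = -45.00°

-45.0°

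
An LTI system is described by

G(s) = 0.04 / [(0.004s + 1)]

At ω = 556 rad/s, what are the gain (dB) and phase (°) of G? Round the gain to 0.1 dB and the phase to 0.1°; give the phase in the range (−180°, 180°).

At ω = 556 rad/s:
pole (1 + j556·0.004) = 1 + j2.224 → |·| ≈ 2.4385, ∠ ≈ 65.79°
|G| = 0.04 · 1 / (2.4385) ≈ 0.016404
Gain = 20 log₁₀(0.016404) ≈ -35.70 dB
∠G = (0°) − (65.79°) = -65.79°

-35.7 dB, -65.8°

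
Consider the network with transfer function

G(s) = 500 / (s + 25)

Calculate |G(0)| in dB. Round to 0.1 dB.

G(0) = 500 / 25 = 20
20 log₁₀(20) ≈ 26.02 dB

26.0 dB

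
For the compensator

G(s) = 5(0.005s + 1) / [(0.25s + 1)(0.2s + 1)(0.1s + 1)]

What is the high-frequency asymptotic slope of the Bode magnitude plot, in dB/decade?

Each pole contributes −20 dB/decade at high frequency; each zero contributes +20 dB/decade.
Net: 1 zero(s) − 3 pole(s) → -40 dB/decade.

-40 dB/decade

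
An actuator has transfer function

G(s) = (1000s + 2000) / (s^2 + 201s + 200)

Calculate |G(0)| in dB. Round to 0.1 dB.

G(0) = 2000 / 200 = 10
20 log₁₀(10) ≈ 20.00 dB

20.0 dB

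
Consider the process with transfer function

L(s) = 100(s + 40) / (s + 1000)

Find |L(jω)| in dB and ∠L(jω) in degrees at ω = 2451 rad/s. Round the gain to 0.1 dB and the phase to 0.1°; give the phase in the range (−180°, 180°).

At s = jω = j2451:
zero (s+40): 40 + j2451 → |·| = √(40²+2451²) = √6009001 ≈ 2451.3, ∠ = arctan(2451/40) ≈ 89.07°
pole (s+1000): 1000 + j2451 → |·| = √(1000²+2451²) = √7007401 ≈ 2647.1, ∠ = arctan(2451/1000) ≈ 67.80°
|L| = 100 · 2451.3 / 2647.1 ≈ 92.603
Gain = 20 log₁₀(92.603) ≈ 39.33 dB
∠L = 89.07° − 67.80° = 21.27°

39.3 dB, 21.3°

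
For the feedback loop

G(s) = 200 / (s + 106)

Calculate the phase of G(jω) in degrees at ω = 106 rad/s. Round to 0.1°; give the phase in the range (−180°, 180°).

At s = jω = j106:
pole (s+106): 106 + j106 → |·| = √(106²+106²) = √22472 ≈ 149.91, ∠ = arctan(106/106) ≈ 45.00°
∠G = 0.00° − 45.00° = -45.00°

-45.0°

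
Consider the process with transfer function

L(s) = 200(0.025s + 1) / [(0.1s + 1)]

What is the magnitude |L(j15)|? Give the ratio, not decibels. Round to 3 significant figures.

At ω = 15 rad/s:
zero (1 + j15·0.025) = 1 + j0.375 → |·| ≈ 1.068, ∠ ≈ 20.56°
pole (1 + j15·0.1) = 1 + j1.5 → |·| ≈ 1.8028, ∠ ≈ 56.31°
|L| = 200 · 1.068 / (1.8028) ≈ 118.48

118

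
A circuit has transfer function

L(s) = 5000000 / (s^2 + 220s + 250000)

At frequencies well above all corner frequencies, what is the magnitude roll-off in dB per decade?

-40 dB/decade

Each pole contributes −20 dB/decade at high frequency; each zero contributes +20 dB/decade.
Net: 0 zero(s) − 2 pole(s) → -40 dB/decade.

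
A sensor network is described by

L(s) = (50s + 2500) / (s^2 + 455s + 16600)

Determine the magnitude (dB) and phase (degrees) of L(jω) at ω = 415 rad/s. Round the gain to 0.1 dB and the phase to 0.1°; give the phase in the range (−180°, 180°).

-21.4 dB, -46.4°

Substitute s = j415:
Numerator: 50(j415) + 2500 = 2500 + j20750
Denominator: (j415)^2 + 455(j415) + 16600 = -155625 + j188825
|N| = √(2500² + 20750²) ≈ 20900, ∠N ≈ 83.13°
|D| = √(155625² + 188825²) ≈ 2.4469e+05, ∠D ≈ 129.49°
|L| = 20900 / 2.4469e+05 ≈ 0.085414
Gain = 20 log₁₀(0.085414) ≈ -21.37 dB
∠L = 83.13° − 129.49° = -46.36°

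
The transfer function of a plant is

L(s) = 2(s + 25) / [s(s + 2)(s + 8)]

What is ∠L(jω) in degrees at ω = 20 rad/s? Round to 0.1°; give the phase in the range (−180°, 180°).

156.2°

At s = jω = j20:
zero (s+25): 25 + j20 → |·| = √(25²+20²) = √1025 ≈ 32.016, ∠ = arctan(20/25) ≈ 38.66°
pole (s+2): 2 + j20 → |·| = √(2²+20²) = √404 ≈ 20.1, ∠ = arctan(20/2) ≈ 84.29°
pole (s+8): 8 + j20 → |·| = √(8²+20²) = √464 ≈ 21.541, ∠ = arctan(20/8) ≈ 68.20°
pole at origin: |s| = 20, ∠ = 90.00° (in denominator)
∠L = 38.66° − 242.49° = -203.83° ≡ 156.17° (principal value)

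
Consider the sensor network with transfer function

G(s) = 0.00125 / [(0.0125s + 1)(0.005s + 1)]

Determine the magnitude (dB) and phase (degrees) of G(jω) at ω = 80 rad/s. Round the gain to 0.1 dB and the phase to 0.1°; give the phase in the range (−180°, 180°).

-61.7 dB, -66.8°

At ω = 80 rad/s:
pole (1 + j80·0.0125) = 1 + j1 → |·| ≈ 1.4142, ∠ ≈ 45.00°
pole (1 + j80·0.005) = 1 + j0.4 → |·| ≈ 1.077, ∠ ≈ 21.80°
|G| = 0.00125 · 1 / (1.4142 · 1.077) ≈ 0.0008207
Gain = 20 log₁₀(0.0008207) ≈ -61.72 dB
∠G = (0°) − (45.00° + 21.80°) = -66.80°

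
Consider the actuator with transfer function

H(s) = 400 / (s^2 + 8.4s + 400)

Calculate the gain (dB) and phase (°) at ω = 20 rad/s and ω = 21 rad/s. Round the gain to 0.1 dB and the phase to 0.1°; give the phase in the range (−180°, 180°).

ω = 20: 7.5 dB, -90.0°; ω = 21: 6.9 dB, -103.1°

At s = jω = j20:
quadratic: (j20)² + 8.4·j20 + 400 = 0 + j168 → |·| ≈ 168, ∠ ≈ 90.00°
|H| = 400 / 168 ≈ 2.381
Gain = 20 log₁₀(2.381) ≈ 7.54 dB
∠H = 0.00° − 90.00° = -90.00°

At s = jω = j21:
quadratic: (j21)² + 8.4·j21 + 400 = -41 + j176.4 → |·| ≈ 181.1, ∠ ≈ 103.08°
|H| = 400 / 181.1 ≈ 2.2087
Gain = 20 log₁₀(2.2087) ≈ 6.88 dB
∠H = 0.00° − 103.08° = -103.08°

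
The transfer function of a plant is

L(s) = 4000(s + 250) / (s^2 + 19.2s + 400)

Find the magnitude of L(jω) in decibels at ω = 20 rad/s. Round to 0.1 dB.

At s = jω = j20:
zero (s+250): 250 + j20 → |·| = √(250²+20²) = √62900 ≈ 250.8, ∠ = arctan(20/250) ≈ 4.57°
quadratic: (j20)² + 19.2·j20 + 400 = 0 + j384 → |·| ≈ 384, ∠ ≈ 90.00°
|L| = 4000 · 250.8 / 384 ≈ 2612.5
Gain = 20 log₁₀(2612.5) ≈ 68.34 dB

68.3 dB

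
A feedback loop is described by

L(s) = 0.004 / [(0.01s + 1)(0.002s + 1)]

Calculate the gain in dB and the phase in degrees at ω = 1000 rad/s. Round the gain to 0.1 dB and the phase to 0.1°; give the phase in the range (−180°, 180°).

-75.0 dB, -147.7°

At ω = 1000 rad/s:
pole (1 + j1000·0.01) = 1 + j10 → |·| ≈ 10.05, ∠ ≈ 84.29°
pole (1 + j1000·0.002) = 1 + j2 → |·| ≈ 2.2361, ∠ ≈ 63.43°
|L| = 0.004 · 1 / (10.05 · 2.2361) ≈ 0.00017799
Gain = 20 log₁₀(0.00017799) ≈ -74.99 dB
∠L = (0°) − (84.29° + 63.43°) = -147.72°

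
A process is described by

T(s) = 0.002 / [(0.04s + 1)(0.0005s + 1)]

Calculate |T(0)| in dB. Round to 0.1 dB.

-54.0 dB

T(0) = 0.002 · 1 / 1 = 0.002
20 log₁₀(0.002) ≈ -53.98 dB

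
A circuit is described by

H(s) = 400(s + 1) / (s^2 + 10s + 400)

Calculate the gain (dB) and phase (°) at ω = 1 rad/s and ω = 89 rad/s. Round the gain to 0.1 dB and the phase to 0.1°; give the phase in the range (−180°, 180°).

ω = 1: 3.0 dB, 43.6°; ω = 89: 13.4 dB, -83.9°

At s = jω = j1:
zero (s+1): 1 + j1 → |·| = √(1²+1²) = √2 ≈ 1.4142, ∠ = arctan(1/1) ≈ 45.00°
quadratic: (j1)² + 10·j1 + 400 = 399 + j10 → |·| ≈ 399.13, ∠ ≈ 1.44°
|H| = 400 · 1.4142 / 399.13 ≈ 1.4173
Gain = 20 log₁₀(1.4173) ≈ 3.03 dB
∠H = 45.00° − 1.44° = 43.56°

At s = jω = j89:
zero (s+1): 1 + j89 → |·| = √(1²+89²) = √7922 ≈ 89.006, ∠ = arctan(89/1) ≈ 89.36°
quadratic: (j89)² + 10·j89 + 400 = -7521 + j890 → |·| ≈ 7573.5, ∠ ≈ 173.25°
|H| = 400 · 89.006 / 7573.5 ≈ 4.7009
Gain = 20 log₁₀(4.7009) ≈ 13.44 dB
∠H = 89.36° − 173.25° = -83.89°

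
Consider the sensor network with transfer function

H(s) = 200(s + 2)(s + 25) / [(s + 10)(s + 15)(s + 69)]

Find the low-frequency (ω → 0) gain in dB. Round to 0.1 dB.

-0.3 dB

H(0) = 200·2·25 / (10·15·69) ≈ 0.96618
20 log₁₀(0.96618) ≈ -0.30 dB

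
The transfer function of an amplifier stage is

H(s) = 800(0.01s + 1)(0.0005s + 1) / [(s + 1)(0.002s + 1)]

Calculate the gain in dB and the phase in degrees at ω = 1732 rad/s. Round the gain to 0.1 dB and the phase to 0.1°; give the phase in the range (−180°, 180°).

At ω = 1732 rad/s:
zero (1 + j1732·0.01) = 1 + j17.32 → |·| ≈ 17.349, ∠ ≈ 86.70°
zero (1 + j1732·0.0005) = 1 + j0.866 → |·| ≈ 1.3229, ∠ ≈ 40.89°
pole (1 + j1732·1) = 1 + j1732 → |·| ≈ 1732, ∠ ≈ 89.97°
pole (1 + j1732·0.002) = 1 + j3.464 → |·| ≈ 3.6055, ∠ ≈ 73.90°
|H| = 800 · 17.349 · 1.3229 / (1732 · 3.6055) ≈ 2.9402
Gain = 20 log₁₀(2.9402) ≈ 9.37 dB
∠H = (86.70° + 40.89°) − (89.97° + 73.90°) = -36.28°

9.4 dB, -36.3°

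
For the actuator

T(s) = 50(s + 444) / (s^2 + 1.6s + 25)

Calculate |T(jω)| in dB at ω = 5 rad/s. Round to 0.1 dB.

68.9 dB

At s = jω = j5:
zero (s+444): 444 + j5 → |·| = √(444²+5²) = √197161 ≈ 444.03, ∠ = arctan(5/444) ≈ 0.65°
quadratic: (j5)² + 1.6·j5 + 25 = 0 + j8 → |·| ≈ 8, ∠ ≈ 90.00°
|T| = 50 · 444.03 / 8 ≈ 2775.2
Gain = 20 log₁₀(2775.2) ≈ 68.87 dB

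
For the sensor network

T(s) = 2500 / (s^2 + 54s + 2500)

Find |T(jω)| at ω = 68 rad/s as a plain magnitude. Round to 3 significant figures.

At s = jω = j68:
quadratic: (j68)² + 54·j68 + 2500 = -2124 + j3672 → |·| ≈ 4242, ∠ ≈ 120.05°
|T| = 2500 / 4242 ≈ 0.58934

0.589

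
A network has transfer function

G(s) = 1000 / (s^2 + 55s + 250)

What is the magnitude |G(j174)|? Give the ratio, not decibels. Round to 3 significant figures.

0.0317

Substitute s = j174:
Numerator: 1000 = 1000 + j0
Denominator: (j174)^2 + 55(j174) + 250 = -30026 + j9570
|N| = √(1000² + 0²) ≈ 1000, ∠N ≈ 0.00°
|D| = √(30026² + 9570²) ≈ 31514, ∠D ≈ 162.32°
|G| = 1000 / 31514 ≈ 0.031732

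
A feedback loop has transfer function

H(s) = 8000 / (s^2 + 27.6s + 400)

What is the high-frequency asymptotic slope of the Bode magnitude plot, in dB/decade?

-40 dB/decade

Each pole contributes −20 dB/decade at high frequency; each zero contributes +20 dB/decade.
Net: 0 zero(s) − 2 pole(s) → -40 dB/decade.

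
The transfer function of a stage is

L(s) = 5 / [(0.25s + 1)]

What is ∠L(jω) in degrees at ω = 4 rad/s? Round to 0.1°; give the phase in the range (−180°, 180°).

At ω = 4 rad/s:
pole (1 + j4·0.25) = 1 + j1 → |·| ≈ 1.4142, ∠ ≈ 45.00°
∠L = (0°) − (45.00°) = -45.00°

-45.0°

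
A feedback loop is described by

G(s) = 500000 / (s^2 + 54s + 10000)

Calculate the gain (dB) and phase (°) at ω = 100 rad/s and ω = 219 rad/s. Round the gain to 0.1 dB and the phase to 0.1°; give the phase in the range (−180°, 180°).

At s = jω = j100:
quadratic: (j100)² + 54·j100 + 10000 = 0 + j5400 → |·| ≈ 5400, ∠ ≈ 90.00°
|G| = 500000 / 5400 ≈ 92.593
Gain = 20 log₁₀(92.593) ≈ 39.33 dB
∠G = 0.00° − 90.00° = -90.00°

At s = jω = j219:
quadratic: (j219)² + 54·j219 + 10000 = -37961 + j11826 → |·| ≈ 39760, ∠ ≈ 162.70°
|G| = 500000 / 39760 ≈ 12.575
Gain = 20 log₁₀(12.575) ≈ 21.99 dB
∠G = 0.00° − 162.70° = -162.70°

ω = 100: 39.3 dB, -90.0°; ω = 219: 22.0 dB, -162.7°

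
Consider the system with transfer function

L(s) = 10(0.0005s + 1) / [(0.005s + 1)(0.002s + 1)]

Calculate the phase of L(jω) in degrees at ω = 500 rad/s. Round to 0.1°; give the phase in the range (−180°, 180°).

-99.2°

At ω = 500 rad/s:
zero (1 + j500·0.0005) = 1 + j0.25 → |·| ≈ 1.0308, ∠ ≈ 14.04°
pole (1 + j500·0.005) = 1 + j2.5 → |·| ≈ 2.6926, ∠ ≈ 68.20°
pole (1 + j500·0.002) = 1 + j1 → |·| ≈ 1.4142, ∠ ≈ 45.00°
∠L = (14.04°) − (68.20° + 45.00°) = -99.16°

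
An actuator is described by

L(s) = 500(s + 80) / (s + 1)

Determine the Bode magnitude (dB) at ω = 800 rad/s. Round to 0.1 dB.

At s = jω = j800:
zero (s+80): 80 + j800 → |·| = √(80²+800²) = √646400 ≈ 803.99, ∠ = arctan(800/80) ≈ 84.29°
pole (s+1): 1 + j800 → |·| = √(1²+800²) = √640001 ≈ 800, ∠ = arctan(800/1) ≈ 89.93°
|L| = 500 · 803.99 / 800 ≈ 502.49
Gain = 20 log₁₀(502.49) ≈ 54.02 dB

54.0 dB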